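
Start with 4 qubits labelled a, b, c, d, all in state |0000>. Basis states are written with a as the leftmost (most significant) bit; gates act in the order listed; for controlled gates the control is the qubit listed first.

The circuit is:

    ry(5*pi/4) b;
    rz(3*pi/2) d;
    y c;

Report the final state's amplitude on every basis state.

The final amplitudes are sqrt(2 - sqrt(2))*exp(3*I*pi/4)/2 on |0010>, -sqrt(sqrt(2) + 2)*exp(3*I*pi/4)/2 on |0110>, and 0 on every other basis state.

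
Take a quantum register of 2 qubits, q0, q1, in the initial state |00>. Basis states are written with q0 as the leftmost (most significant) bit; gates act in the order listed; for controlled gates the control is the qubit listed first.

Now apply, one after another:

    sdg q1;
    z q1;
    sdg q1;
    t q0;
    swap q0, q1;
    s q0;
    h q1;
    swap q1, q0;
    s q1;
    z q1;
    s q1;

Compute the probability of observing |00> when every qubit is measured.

A full measurement returns |00> with probability 1/2.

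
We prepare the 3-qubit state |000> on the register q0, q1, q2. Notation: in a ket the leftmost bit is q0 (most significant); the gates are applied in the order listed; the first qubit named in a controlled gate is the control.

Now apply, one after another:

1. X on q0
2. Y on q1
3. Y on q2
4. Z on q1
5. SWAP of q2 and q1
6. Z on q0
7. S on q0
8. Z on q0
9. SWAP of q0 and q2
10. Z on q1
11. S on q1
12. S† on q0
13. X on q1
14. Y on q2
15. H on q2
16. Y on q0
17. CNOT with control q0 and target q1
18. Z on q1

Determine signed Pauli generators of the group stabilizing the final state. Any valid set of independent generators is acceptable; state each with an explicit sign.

The final state is stabilized by the group generated by +IIX, +ZII, +IZI; other independent generating sets are equally valid.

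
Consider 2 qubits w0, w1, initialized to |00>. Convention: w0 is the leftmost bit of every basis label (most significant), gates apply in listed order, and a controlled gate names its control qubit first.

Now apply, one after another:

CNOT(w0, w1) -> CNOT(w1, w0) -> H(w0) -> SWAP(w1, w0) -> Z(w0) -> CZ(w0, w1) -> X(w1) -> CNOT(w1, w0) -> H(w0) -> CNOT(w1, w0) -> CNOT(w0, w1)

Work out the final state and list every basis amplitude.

After the circuit, the state carries amplitude 1/2 on |00>, -1/2 on |01>, 1/2 on |10>, 1/2 on |11>.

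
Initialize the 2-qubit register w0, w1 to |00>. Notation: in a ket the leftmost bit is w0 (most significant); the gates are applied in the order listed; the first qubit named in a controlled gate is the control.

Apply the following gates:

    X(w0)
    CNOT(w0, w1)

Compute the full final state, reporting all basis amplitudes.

After the circuit, the state carries amplitude 1 on |11>, and 0 on every other basis state.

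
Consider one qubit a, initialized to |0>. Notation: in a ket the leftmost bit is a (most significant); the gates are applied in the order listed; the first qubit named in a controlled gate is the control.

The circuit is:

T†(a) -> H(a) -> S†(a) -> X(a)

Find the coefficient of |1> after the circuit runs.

|1> carries amplitude sqrt(2)/2 in the final state.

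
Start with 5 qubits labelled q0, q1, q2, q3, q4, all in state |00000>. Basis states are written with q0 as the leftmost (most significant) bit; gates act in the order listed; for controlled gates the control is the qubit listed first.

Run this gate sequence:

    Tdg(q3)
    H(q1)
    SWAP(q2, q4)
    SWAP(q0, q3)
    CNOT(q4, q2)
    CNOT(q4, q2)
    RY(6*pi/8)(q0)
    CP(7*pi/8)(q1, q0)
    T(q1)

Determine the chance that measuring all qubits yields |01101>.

A full measurement returns |01101> with probability 0.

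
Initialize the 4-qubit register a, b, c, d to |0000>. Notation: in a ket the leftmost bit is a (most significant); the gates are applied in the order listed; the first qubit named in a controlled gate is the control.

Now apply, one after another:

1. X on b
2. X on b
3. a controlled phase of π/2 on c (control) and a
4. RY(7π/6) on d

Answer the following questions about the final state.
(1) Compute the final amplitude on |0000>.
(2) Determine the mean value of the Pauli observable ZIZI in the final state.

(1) The amplitude on |0000> is -sqrt(6)/4 + sqrt(2)/4.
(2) The observable ZIZI averages to 1.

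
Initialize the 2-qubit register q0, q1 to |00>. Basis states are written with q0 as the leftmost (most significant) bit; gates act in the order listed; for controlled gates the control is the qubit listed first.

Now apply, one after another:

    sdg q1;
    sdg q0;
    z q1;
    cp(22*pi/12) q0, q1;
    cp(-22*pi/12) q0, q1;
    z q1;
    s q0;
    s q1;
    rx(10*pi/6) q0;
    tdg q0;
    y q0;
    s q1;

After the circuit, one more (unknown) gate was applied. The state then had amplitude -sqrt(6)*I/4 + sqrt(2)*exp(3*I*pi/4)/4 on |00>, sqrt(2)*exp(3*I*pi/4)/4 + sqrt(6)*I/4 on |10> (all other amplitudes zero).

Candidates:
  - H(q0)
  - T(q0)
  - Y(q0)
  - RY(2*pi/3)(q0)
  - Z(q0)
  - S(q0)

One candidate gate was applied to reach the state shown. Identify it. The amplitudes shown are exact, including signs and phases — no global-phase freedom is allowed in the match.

It was H(q0) that produced the state shown.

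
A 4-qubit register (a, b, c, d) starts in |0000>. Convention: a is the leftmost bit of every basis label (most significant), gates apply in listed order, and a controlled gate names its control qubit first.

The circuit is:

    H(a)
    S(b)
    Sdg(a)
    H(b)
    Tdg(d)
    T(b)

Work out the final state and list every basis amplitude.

After the circuit, the state carries amplitude 1/2 on |0000>, exp(I*pi/4)/2 on |0100>, -I/2 on |1000>, -exp(3*I*pi/4)/2 on |1100>, and 0 on every other basis state.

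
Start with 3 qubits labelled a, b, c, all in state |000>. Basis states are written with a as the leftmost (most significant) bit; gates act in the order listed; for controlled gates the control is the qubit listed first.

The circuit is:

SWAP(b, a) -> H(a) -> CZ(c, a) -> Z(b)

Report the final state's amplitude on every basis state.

The resulting statevector has amplitude sqrt(2)/2 on |000>, sqrt(2)/2 on |100>, and 0 on every other basis state.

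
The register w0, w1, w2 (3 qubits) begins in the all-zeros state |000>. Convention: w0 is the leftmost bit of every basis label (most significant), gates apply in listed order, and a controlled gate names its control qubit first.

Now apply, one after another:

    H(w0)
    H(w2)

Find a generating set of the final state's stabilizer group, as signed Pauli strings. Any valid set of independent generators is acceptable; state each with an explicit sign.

The final state is stabilized by the group generated by +XII, +IIX, +IZI; other independent generating sets are equally valid.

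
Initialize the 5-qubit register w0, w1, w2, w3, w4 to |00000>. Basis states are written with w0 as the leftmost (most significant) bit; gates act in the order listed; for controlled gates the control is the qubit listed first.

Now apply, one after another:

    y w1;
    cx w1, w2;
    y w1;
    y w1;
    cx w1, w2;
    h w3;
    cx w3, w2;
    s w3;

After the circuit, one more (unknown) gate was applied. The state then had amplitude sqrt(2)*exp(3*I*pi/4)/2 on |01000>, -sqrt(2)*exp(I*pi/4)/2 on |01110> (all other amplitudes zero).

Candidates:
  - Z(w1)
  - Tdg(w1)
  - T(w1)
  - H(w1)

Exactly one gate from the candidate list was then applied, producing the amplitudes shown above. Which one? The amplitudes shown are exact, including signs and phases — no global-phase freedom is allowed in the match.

The unique candidate consistent with the amplitudes is T(w1). Key observation: gates 2-5 undo each other exactly, leaving only the rest of the circuit to track.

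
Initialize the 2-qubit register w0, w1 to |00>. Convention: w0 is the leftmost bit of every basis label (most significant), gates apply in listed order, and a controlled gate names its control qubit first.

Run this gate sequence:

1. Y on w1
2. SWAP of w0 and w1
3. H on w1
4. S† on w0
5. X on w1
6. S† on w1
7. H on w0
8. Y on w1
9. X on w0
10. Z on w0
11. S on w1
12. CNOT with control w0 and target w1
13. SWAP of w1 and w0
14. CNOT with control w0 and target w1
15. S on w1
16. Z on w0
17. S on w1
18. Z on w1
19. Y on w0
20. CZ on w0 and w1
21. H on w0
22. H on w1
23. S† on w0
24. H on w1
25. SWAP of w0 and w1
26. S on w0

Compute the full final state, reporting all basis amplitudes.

The resulting statevector has amplitude sqrt(2)*I/2 on |00>, 0 on |01>, 0 on |10>, sqrt(2)*I/2 on |11>.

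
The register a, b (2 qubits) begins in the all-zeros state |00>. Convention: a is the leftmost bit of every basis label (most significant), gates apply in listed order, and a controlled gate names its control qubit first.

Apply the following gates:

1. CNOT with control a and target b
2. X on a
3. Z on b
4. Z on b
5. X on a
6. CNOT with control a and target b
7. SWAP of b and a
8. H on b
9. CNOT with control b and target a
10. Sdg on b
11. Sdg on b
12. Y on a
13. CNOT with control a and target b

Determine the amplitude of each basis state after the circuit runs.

The resulting statevector has amplitude 0 on |00>, sqrt(2)*I/2 on |01>, 0 on |10>, sqrt(2)*I/2 on |11>. Key observation: gates 1-6 undo each other exactly, leaving only the rest of the circuit to track.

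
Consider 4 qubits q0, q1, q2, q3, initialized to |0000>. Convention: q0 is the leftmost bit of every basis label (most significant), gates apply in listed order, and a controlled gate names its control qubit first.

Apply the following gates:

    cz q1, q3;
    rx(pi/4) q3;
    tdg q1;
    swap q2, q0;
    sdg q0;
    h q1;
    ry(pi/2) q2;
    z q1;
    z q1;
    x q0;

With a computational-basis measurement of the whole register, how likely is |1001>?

Outcome |1001> occurs with probability 1/8 - sqrt(2)/16.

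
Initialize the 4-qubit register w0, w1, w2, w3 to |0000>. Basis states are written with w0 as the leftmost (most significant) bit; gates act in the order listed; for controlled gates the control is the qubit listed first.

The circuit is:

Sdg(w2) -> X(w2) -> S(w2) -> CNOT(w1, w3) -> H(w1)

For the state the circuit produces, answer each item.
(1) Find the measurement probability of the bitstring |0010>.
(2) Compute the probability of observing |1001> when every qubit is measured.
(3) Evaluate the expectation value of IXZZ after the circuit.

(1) A full measurement returns |0010> with probability 1/2.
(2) A full measurement returns |1001> with probability 0.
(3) The observable IXZZ averages to -1.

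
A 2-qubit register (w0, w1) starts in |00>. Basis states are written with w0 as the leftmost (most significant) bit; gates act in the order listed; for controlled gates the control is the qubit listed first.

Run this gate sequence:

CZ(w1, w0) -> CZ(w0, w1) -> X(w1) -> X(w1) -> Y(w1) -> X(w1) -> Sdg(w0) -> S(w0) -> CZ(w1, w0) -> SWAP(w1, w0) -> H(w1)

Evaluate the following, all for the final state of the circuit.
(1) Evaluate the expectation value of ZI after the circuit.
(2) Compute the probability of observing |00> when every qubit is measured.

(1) The observable ZI averages to 1.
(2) A full measurement returns |00> with probability 1/2.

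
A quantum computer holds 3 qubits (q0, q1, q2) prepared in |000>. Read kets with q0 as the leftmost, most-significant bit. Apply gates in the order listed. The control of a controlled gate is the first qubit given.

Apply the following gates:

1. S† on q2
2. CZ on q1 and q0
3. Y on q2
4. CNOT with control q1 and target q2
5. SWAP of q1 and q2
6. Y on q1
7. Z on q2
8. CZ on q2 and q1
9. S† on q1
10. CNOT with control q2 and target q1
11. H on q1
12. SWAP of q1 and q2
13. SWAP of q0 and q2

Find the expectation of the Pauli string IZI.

The observable IZI averages to 1.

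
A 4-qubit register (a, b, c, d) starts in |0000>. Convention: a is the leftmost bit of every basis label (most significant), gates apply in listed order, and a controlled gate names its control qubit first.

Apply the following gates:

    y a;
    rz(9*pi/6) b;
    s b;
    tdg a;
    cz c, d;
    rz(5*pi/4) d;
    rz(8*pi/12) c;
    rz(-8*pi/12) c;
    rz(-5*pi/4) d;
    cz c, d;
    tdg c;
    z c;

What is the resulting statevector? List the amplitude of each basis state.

The resulting statevector has amplitude -I on |1000>, and 0 on every other basis state. Key observation: the block from step 5 through step 10 cancels to the identity and can be dropped.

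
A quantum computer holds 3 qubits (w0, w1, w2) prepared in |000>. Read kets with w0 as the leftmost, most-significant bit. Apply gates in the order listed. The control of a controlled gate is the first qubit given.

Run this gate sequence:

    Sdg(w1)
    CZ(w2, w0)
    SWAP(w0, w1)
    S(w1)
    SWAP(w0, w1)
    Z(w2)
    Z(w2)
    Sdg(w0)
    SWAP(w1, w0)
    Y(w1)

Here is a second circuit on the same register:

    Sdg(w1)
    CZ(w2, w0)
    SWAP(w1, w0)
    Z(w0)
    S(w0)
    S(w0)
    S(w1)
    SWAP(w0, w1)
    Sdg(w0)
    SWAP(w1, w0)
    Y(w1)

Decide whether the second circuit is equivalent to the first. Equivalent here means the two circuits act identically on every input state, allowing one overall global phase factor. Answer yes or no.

Yes: on every input state the two circuits agree up to one overall phase factor.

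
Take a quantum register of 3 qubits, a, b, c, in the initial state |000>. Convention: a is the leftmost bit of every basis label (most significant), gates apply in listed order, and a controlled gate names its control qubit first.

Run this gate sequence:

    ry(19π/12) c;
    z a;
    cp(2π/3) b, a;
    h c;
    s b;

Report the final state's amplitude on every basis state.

After the circuit, the state carries amplitude -sqrt(2*sqrt(2) + 4)/8 - sqrt(12 - 6*sqrt(2))/8 - sqrt(4 - 2*sqrt(2))/8 + sqrt(6*sqrt(2) + 12)/8 on |000>, -sqrt(6*sqrt(2) + 12)/8 - sqrt(2*sqrt(2) + 4)/8 - sqrt(12 - 6*sqrt(2))/8 + sqrt(4 - 2*sqrt(2))/8 on |001>, and 0 on every other basis state.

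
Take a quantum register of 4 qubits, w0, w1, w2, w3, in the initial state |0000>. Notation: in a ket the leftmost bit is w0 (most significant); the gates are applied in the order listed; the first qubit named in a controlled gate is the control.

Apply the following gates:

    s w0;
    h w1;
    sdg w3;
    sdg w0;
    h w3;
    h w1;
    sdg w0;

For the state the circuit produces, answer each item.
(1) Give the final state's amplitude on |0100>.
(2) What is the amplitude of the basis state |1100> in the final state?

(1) |0100> carries amplitude 0 in the final state.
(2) |1100> carries amplitude 0 in the final state.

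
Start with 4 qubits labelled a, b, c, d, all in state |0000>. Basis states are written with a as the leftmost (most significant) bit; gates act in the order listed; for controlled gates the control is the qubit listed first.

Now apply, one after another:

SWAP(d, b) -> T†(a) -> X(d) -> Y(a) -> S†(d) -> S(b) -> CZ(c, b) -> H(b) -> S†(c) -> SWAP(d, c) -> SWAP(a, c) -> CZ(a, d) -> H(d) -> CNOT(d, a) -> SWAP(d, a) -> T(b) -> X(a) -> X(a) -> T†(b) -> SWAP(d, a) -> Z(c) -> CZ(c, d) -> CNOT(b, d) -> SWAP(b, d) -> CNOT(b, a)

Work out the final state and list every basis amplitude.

The final amplitudes are 1/2 on |0011>, -1/2 on |0111>, -1/2 on |1010>, 1/2 on |1110>, and 0 on every other basis state. Key observation: gates 15-20 undo each other exactly, leaving only the rest of the circuit to track.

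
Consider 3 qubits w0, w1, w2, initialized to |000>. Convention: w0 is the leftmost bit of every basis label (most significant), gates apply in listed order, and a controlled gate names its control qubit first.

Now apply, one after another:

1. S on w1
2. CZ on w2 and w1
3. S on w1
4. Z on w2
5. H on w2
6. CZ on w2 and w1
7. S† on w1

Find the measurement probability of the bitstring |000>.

The probability of measuring |000> is 1/2.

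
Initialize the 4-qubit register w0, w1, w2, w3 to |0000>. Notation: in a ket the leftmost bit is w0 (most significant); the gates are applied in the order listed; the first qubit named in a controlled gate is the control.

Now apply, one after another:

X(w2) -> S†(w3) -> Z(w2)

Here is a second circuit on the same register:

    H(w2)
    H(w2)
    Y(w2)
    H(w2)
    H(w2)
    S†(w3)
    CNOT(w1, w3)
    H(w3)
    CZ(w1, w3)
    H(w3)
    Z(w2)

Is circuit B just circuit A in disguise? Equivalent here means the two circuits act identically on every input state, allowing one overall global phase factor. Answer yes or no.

No: there is an input state on which the two circuits produce genuinely different outputs (not merely differing by a phase).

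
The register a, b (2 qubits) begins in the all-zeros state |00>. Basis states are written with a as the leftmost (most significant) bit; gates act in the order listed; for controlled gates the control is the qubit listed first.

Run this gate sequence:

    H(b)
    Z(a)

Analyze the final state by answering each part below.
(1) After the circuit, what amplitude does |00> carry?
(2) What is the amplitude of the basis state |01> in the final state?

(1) The final state's coefficient on |00> equals sqrt(2)/2.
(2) The final state's coefficient on |01> equals sqrt(2)/2.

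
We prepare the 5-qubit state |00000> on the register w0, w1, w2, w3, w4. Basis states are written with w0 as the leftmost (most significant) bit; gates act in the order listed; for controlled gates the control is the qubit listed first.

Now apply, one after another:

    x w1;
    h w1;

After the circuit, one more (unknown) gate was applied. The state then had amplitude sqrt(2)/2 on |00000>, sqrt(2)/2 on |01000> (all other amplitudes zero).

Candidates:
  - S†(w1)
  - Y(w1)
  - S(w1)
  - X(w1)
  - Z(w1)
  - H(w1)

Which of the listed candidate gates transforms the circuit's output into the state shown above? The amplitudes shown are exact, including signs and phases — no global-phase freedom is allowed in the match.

It was Z(w1) that produced the state shown.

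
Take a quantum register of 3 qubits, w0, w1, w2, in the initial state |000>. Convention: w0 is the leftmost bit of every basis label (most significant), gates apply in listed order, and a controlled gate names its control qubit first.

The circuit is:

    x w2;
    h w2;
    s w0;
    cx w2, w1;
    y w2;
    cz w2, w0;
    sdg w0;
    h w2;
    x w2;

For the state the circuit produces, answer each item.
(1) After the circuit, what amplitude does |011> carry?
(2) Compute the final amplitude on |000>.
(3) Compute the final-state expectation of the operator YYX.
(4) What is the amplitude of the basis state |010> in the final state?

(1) |011> carries amplitude I/2 in the final state.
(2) The amplitude on |000> is -I/2.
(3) The observable YYX averages to 0.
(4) The amplitude on |010> is I/2.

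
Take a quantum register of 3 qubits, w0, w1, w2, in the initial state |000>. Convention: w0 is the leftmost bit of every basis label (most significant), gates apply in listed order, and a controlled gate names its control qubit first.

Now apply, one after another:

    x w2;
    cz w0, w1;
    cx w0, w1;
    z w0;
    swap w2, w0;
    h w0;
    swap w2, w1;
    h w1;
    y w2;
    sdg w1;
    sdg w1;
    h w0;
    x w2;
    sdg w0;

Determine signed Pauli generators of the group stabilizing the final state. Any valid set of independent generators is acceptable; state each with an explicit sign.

The stabilizer group can be generated by -IXI, -ZII, +IIZ, among other valid generating sets.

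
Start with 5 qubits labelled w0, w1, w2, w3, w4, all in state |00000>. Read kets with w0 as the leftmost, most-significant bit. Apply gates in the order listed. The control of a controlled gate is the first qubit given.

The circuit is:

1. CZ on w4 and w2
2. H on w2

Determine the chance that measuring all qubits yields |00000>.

A full measurement returns |00000> with probability 1/2.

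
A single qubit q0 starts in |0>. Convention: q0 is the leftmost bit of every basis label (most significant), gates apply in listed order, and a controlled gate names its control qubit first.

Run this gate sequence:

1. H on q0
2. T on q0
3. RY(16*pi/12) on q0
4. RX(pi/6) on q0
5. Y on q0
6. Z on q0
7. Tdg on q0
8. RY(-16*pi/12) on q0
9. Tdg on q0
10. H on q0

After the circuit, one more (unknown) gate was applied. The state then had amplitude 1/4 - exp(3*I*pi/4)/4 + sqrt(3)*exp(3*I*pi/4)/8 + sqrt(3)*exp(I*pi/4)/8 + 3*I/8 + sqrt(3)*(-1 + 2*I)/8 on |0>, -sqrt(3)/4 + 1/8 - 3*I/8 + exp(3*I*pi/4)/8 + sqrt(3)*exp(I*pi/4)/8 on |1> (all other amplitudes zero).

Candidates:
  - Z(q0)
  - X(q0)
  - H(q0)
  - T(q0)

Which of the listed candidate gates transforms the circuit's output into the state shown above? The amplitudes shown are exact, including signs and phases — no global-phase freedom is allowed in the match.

It was H(q0) that produced the state shown.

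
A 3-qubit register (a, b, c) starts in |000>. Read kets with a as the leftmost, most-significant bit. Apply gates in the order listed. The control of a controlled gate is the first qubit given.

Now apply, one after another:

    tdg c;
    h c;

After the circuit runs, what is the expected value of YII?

The observable YII averages to 0.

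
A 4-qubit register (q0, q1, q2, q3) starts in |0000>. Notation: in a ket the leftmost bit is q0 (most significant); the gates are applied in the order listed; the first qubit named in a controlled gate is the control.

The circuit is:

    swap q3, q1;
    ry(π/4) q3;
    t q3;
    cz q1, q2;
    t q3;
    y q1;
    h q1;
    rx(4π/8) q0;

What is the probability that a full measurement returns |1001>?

A full measurement returns |1001> with probability 1/8 - sqrt(2)/16.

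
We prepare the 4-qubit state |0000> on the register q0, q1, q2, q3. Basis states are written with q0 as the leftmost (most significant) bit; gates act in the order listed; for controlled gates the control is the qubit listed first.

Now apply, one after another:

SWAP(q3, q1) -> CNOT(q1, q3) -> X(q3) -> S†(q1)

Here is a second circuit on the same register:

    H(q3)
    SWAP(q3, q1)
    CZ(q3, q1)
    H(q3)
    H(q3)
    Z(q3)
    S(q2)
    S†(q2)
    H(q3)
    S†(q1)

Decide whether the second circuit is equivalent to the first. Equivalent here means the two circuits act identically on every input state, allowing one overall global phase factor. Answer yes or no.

No, they are not equivalent — no single phase factor reconciles the two unitaries.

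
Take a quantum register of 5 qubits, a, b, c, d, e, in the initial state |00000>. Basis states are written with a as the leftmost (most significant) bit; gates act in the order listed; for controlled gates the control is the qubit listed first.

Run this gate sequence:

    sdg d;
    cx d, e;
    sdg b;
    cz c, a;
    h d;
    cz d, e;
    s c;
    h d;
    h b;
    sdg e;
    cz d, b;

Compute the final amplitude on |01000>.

The amplitude on |01000> is sqrt(2)/2.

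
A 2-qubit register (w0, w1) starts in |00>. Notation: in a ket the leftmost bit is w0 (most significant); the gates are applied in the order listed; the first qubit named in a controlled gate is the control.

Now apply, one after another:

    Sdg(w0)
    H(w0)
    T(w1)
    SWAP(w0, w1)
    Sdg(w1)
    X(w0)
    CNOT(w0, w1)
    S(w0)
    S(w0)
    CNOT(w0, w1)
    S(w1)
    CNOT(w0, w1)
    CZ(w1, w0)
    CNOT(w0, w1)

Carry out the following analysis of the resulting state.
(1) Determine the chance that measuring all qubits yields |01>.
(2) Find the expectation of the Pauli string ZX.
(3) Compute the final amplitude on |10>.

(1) A full measurement returns |01> with probability 0.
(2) The expectation value of ZX is 1.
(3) The amplitude on |10> is sqrt(2)/2.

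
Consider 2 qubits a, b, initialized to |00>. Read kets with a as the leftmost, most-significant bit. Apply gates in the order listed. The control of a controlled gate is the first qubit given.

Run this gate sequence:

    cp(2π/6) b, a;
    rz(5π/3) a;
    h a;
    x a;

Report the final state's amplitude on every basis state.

The final amplitudes are -sqrt(2)*exp(I*pi/6)/2 on |00>, 0 on |01>, -sqrt(2)*exp(I*pi/6)/2 on |10>, 0 on |11>.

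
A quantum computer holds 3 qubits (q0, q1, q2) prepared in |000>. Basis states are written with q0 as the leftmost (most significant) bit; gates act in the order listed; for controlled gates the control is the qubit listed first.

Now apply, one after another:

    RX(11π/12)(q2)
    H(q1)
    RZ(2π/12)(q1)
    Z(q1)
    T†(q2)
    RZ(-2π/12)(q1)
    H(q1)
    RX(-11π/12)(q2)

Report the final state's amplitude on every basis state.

The resulting statevector has amplitude (-4 - sqrt(6) - sqrt(2) - (-sqrt(6) - sqrt(2) + 4)*exp(I*pi/4))*exp(3*I*pi/4)/8 on |010>, (-sqrt(2)*I - (-sqrt(2) + sqrt(6))*exp(3*I*pi/4) + sqrt(6)*I)*exp(3*I*pi/4)/8 on |011>, and 0 on every other basis state.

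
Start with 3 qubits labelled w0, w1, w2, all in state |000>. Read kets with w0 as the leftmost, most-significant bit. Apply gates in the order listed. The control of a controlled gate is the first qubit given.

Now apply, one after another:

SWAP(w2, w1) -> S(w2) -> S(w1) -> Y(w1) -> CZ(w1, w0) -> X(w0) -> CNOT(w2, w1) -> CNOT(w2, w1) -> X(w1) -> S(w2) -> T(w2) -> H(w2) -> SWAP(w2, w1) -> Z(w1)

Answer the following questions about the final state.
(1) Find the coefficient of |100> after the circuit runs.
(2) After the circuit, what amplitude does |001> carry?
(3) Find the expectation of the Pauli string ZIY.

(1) The final state's coefficient on |100> equals sqrt(2)*I/2.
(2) The final state's coefficient on |001> equals 0.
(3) The expectation value of ZIY is 0.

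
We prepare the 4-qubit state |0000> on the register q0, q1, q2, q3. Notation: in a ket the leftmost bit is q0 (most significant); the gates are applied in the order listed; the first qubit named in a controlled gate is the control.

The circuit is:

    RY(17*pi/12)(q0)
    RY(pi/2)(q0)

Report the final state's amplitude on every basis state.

The final amplitudes are -sqrt(6*sqrt(2) + 12)/8 - sqrt(2*sqrt(2) + 4)/8 - sqrt(12 - 6*sqrt(2))/8 + sqrt(4 - 2*sqrt(2))/8 on |0000>, -sqrt(6*sqrt(2) + 12)/8 + sqrt(4 - 2*sqrt(2))/8 + sqrt(12 - 6*sqrt(2))/8 + sqrt(2*sqrt(2) + 4)/8 on |1000>, and 0 on every other basis state.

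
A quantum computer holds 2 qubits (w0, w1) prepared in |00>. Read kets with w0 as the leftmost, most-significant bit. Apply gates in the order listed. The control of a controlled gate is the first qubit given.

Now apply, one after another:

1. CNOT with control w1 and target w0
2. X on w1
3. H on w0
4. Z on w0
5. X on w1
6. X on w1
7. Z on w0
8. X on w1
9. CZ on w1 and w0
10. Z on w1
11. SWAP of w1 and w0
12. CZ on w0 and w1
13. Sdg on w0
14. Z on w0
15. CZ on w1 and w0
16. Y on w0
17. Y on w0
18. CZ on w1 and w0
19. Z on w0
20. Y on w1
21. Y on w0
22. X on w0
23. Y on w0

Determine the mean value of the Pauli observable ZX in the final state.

The expectation value of ZX is 1. Key observation: the block from step 14 through step 19 cancels to the identity and can be dropped.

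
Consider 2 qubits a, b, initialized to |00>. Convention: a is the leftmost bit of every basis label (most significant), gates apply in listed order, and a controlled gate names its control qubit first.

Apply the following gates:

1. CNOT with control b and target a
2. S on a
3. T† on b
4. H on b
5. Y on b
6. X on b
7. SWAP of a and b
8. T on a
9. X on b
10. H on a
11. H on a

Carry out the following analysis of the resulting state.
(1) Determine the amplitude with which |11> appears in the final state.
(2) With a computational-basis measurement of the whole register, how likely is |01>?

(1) The final state's coefficient on |11> equals -sqrt(2)*exp(3*I*pi/4)/2.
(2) The probability of measuring |01> is 1/2.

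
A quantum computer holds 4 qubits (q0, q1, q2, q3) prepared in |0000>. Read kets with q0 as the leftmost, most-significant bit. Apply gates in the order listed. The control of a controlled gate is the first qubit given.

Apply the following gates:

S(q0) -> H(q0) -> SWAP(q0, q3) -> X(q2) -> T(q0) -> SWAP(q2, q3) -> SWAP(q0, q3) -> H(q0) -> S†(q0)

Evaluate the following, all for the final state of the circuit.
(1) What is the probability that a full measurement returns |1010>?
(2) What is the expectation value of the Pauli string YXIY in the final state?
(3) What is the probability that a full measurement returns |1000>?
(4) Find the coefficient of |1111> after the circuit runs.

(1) A full measurement returns |1010> with probability 1/4.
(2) The observable YXIY averages to 0.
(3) A full measurement returns |1000> with probability 1/4.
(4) |1111> carries amplitude 0 in the final state.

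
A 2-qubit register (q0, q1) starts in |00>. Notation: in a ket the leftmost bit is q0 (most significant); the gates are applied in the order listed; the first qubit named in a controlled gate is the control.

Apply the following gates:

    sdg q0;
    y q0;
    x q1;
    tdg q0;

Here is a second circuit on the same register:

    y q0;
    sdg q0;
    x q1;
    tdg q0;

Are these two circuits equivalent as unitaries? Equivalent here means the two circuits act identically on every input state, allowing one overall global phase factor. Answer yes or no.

No — the two circuits implement different unitaries, even allowing a global phase.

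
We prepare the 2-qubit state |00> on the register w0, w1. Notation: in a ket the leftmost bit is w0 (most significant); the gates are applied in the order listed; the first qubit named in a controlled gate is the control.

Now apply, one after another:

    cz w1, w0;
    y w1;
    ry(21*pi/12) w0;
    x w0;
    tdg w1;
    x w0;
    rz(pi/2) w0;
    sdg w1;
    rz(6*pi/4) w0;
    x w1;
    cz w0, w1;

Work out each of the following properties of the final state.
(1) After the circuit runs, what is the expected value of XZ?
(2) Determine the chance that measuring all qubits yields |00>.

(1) The observable XZ averages to -sqrt(2)/2.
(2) The probability of measuring |00> is sqrt(2)/4 + 1/2.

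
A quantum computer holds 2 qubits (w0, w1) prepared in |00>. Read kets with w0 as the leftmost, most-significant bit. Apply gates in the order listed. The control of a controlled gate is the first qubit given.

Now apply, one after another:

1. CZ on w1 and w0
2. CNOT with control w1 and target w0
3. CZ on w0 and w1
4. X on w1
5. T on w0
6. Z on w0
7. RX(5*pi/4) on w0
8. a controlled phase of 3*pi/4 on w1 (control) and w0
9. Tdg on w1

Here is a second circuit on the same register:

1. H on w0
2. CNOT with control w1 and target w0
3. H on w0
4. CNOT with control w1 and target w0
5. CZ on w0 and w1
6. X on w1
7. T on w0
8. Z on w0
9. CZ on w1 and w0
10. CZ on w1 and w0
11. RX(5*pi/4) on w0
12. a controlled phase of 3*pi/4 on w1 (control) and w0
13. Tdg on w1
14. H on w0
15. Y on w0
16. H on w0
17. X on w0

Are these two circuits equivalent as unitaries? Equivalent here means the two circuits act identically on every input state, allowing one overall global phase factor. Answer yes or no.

No, they are not equivalent — no single phase factor reconciles the two unitaries.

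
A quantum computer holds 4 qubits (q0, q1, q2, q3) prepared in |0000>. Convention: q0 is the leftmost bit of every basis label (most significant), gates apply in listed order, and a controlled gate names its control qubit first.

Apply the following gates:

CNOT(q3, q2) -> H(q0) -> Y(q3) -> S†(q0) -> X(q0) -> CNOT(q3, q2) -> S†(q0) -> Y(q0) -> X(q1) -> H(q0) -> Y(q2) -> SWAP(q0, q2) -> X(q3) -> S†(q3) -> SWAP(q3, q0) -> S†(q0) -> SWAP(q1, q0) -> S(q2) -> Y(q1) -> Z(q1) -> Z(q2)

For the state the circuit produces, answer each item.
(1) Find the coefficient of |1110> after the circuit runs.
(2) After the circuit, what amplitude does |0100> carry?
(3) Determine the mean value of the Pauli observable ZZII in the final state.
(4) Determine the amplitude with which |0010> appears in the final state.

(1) The final state's coefficient on |1110> equals 1.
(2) The amplitude on |0100> is 0.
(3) The expectation value of ZZII is 1.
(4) The final state's coefficient on |0010> equals 0.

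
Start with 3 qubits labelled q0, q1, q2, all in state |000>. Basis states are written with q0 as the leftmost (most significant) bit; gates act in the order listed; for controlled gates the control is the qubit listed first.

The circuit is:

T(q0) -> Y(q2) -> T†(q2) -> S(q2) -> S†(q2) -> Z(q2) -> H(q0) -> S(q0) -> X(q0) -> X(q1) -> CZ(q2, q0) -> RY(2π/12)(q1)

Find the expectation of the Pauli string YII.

In the final state, YII has expectation 1. Key observation: gates 4-5 undo each other exactly, leaving only the rest of the circuit to track.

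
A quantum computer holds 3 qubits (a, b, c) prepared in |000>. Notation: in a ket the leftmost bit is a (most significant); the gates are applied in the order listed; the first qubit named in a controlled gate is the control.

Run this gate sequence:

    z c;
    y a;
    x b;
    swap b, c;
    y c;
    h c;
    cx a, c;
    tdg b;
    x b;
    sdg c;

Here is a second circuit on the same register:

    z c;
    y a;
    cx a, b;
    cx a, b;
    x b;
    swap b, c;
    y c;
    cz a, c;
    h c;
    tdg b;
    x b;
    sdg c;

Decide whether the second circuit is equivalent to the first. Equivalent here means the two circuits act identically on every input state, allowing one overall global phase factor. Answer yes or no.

Yes: on every input state the two circuits agree up to one overall phase factor.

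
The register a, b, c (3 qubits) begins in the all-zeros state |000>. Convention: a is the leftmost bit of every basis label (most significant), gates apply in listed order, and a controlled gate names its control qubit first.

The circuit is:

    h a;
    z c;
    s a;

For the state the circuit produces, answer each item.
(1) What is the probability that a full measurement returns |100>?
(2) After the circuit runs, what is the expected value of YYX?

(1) The probability of measuring |100> is 1/2.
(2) The expectation value of YYX is 0.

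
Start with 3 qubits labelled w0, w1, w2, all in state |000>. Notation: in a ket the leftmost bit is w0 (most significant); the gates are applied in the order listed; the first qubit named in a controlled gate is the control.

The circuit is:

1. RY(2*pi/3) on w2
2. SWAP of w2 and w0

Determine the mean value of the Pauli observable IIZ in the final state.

In the final state, IIZ has expectation 1.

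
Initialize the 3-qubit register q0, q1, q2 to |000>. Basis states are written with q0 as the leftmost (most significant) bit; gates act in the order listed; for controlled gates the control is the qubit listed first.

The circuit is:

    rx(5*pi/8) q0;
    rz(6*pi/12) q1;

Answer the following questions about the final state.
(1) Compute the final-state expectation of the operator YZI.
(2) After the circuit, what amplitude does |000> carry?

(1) In the final state, YZI has expectation -sqrt(sqrt(2) + 2)/2.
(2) |000> carries amplitude -exp(3*I*pi/4)*cos(5*pi/16) in the final state.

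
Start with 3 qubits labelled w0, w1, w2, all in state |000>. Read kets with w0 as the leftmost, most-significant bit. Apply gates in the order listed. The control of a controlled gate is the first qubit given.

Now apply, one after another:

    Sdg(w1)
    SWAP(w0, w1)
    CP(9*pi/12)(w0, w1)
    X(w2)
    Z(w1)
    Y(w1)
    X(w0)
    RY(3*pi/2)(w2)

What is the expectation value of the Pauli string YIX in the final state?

The observable YIX averages to 0.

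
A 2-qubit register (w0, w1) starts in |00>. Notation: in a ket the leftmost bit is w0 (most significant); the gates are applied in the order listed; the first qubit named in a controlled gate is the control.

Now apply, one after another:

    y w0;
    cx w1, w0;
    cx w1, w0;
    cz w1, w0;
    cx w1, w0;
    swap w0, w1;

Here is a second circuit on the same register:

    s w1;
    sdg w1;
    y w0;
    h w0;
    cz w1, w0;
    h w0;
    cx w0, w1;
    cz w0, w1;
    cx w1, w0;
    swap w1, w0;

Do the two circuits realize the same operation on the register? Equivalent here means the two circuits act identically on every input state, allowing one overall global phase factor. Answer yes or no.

No — the two circuits implement different unitaries, even allowing a global phase.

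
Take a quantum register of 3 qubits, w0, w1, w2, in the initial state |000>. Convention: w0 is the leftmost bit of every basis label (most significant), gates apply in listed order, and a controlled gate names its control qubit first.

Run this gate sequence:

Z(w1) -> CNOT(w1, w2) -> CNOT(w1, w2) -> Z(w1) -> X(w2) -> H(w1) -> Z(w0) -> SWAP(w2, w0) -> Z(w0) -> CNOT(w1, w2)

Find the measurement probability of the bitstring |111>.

A full measurement returns |111> with probability 1/2. Key observation: the block from step 1 through step 4 cancels to the identity and can be dropped.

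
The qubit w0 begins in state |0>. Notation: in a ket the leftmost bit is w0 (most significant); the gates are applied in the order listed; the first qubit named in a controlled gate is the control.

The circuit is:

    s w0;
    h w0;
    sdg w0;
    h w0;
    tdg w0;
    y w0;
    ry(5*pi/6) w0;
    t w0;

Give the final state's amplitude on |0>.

The final state's coefficient on |0> equals (-sqrt(6) + sqrt(2) - sqrt(2)*I + sqrt(6)*I + (sqrt(2) + sqrt(6) + sqrt(2)*I + sqrt(6)*I)*exp(I*pi/4))*exp(3*I*pi/4)/8.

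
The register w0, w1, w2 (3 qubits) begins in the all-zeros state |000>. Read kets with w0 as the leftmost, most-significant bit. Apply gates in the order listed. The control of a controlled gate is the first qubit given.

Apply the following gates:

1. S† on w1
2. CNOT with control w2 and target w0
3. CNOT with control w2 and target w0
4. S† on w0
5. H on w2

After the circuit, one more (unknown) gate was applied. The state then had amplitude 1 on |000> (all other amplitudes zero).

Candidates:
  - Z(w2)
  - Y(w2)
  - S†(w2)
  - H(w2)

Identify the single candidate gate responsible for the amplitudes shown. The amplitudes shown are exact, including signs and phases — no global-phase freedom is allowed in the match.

The unique candidate consistent with the amplitudes is H(w2). Key observation: the block from step 2 through step 3 cancels to the identity and can be dropped.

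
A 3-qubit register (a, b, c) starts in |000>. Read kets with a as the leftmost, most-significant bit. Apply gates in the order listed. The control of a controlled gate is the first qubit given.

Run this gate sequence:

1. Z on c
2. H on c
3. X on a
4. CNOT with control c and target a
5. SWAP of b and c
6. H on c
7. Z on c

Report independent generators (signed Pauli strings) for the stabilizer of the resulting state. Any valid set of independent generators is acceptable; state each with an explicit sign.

The stabilizer group can be generated by +XXI, -IIX, -ZZI, among other valid generating sets.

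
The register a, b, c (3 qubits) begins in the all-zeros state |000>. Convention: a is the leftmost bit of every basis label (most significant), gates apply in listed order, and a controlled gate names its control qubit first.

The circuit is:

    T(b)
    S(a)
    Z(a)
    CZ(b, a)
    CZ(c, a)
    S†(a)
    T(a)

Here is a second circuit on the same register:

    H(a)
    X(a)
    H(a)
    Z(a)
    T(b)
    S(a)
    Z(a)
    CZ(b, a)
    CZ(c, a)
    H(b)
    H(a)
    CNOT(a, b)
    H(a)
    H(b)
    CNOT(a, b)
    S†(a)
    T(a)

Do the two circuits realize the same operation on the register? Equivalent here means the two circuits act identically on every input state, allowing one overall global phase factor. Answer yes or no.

No, they are not equivalent — no single phase factor reconciles the two unitaries.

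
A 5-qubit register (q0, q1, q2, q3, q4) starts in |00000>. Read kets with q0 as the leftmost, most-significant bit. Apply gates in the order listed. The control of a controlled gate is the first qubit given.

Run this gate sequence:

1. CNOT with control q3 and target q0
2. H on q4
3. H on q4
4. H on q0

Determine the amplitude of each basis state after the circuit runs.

After the circuit, the state carries amplitude sqrt(2)/2 on |00000>, sqrt(2)/2 on |10000>, and 0 on every other basis state.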